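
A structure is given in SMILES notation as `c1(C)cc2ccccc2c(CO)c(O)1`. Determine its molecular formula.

Atom tally by fragment:
  naphthalene ring system core → C:10 H:8
  (− 3 ring H displaced by substituents)
  + CH3 → C:1 H:3
  + CH2OH → C:1 H:3 O:1
  + OH → O:1 H:1
Element totals:
  C: 12
  H: 12
  O: 2

C12H12O2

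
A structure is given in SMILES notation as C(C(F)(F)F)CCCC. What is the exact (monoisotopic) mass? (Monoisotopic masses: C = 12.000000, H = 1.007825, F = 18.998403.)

140.0813

Atom tally by fragment:
  F3CCH2 → C:2 H:2 F:3
  CH2 → C:1 H:2
  CH2 → C:1 H:2
  CH2 → C:1 H:2
  CH3 → C:1 H:3
Element totals:
  C: 6
  H: 11
  F: 3
Molecular formula: C6H11F3.
  M = 6(12.0) + 11(1.007825) + 3(18.998403)
    = 72.000000 + 11.086075 + 56.995209 = 140.081284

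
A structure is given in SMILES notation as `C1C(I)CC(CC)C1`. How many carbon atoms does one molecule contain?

7

Atom tally by fragment:
  cyclopentane ring core → C:5 H:10
  (− 2 ring H displaced by substituents)
  + I → I:1
  + C2H5 → C:2 H:5
Element totals:
  C: 7
  H: 13
  I: 1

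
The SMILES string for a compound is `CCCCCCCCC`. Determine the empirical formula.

Atom tally by fragment:
  CH3 → C:1 H:3
  CH2 → C:1 H:2
  CH2 → C:1 H:2
  CH2 → C:1 H:2
  CH2 → C:1 H:2
  CH2 → C:1 H:2
  CH2 → C:1 H:2
  CH2 → C:1 H:2
  CH3 → C:1 H:3
Element totals:
  C: 9
  H: 20
Molecular formula: C9H20.
gcd of subscripts (9, 20) = 1, so the empirical formula equals the molecular formula.

C9H20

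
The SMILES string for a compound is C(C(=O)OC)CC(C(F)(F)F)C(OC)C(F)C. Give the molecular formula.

Atom tally by fragment:
  CH3OOCCH2 → C:3 H:5 O:2
  CH2 → C:1 H:2
  CH(CF3) → C:2 H:1 F:3
  CH(OCH3) → C:2 H:4 O:1
  CH(F) → C:1 H:1 F:1
  CH3 → C:1 H:3
Element totals:
  C: 10
  H: 16
  F: 4
  O: 3

C10H16F4O3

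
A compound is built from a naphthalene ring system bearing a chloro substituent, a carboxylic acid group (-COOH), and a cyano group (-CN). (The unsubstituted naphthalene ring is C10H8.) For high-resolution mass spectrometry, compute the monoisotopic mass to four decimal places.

231.0087

Atom tally by fragment:
  naphthalene ring system core → C:10 H:8
  (− 3 ring H displaced by substituents)
  + Cl → Cl:1
  + COOH → C:1 H:1 O:2
  + CN → C:1 N:1
Element totals:
  C: 12
  H: 6
  Cl: 1
  N: 1
  O: 2
Molecular formula: C12H6ClNO2.
  M = 12(12.0) + 6(1.007825) + 34.968853 + 14.003074 + 2(15.994915)
    = 144.000000 + 6.046950 + 34.968853 + 14.003074 + 31.989830 = 231.008707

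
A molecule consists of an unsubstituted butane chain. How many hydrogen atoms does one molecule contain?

Atom tally by fragment:
  CH3 → C:1 H:3
  CH2 → C:1 H:2
  CH2 → C:1 H:2
  CH3 → C:1 H:3
Element totals:
  C: 4
  H: 10

10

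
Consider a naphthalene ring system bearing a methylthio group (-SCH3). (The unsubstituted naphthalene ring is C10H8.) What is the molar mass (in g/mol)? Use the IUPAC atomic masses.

174.26 g/mol

Atom tally by fragment:
  naphthalene ring system core → C:10 H:8
  (− 1 ring H displaced by substituents)
  + SCH3 → C:1 H:3 S:1
Element totals:
  C: 11
  H: 10
  S: 1
Molecular formula: C11H10S.
  M = 11(12.011) + 10(1.008) + 32.06
    = 132.121 + 10.080 + 32.060 = 174.261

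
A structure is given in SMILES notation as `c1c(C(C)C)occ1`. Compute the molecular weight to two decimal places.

Atom tally by fragment:
  furan ring core → C:4 H:4 O:1
  (− 1 ring H displaced by substituents)
  + CH(CH3)2 → C:3 H:7
Element totals:
  C: 7
  H: 10
  O: 1
Molecular formula: C7H10O.
  M = 7(12.011) + 10(1.008) + 15.999
    = 84.077 + 10.080 + 15.999 = 110.156

110.16 g/mol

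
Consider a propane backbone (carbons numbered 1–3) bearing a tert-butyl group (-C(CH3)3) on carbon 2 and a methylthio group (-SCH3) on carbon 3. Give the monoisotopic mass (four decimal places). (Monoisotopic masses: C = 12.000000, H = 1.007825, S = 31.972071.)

146.1129

Atom tally by fragment:
  CH3 → C:1 H:3
  CH(C(CH3)3) → C:5 H:10
  CH2SCH3 → C:2 H:5 S:1
Element totals:
  C: 8
  H: 18
  S: 1
Molecular formula: C8H18S.
  M = 8(12.0) + 18(1.007825) + 31.972071
    = 96.000000 + 18.140850 + 31.972071 = 146.112921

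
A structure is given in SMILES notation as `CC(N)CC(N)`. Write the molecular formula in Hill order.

Atom tally by fragment:
  CH3 → C:1 H:3
  CH(NH2) → C:1 H:3 N:1
  CH2 → C:1 H:2
  CH2NH2 → C:1 H:4 N:1
Element totals:
  C: 4
  H: 12
  N: 2

C4H12N2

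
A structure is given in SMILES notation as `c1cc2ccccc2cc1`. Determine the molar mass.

Atom tally by fragment:
  naphthalene ring system core → C:10 H:8
Element totals:
  C: 10
  H: 8
Molecular formula: C10H8.
  M = 10(12.011) + 8(1.008)
    = 120.110 + 8.064 = 128.174

128.17 g/mol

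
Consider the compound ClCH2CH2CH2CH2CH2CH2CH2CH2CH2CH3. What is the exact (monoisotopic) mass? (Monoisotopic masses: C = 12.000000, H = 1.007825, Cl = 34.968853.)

Atom tally by fragment:
  ClCH2 → C:1 H:2 Cl:1
  CH2 → C:1 H:2
  CH2 → C:1 H:2
  CH2 → C:1 H:2
  CH2 → C:1 H:2
  CH2 → C:1 H:2
  CH2 → C:1 H:2
  CH2 → C:1 H:2
  CH2 → C:1 H:2
  CH3 → C:1 H:3
Element totals:
  C: 10
  H: 21
  Cl: 1
Molecular formula: C10H21Cl.
  M = 10(12.0) + 21(1.007825) + 34.968853
    = 120.000000 + 21.164325 + 34.968853 = 176.133178

176.1332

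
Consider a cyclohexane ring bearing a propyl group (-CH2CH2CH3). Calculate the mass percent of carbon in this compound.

Atom tally by fragment:
  cyclohexane ring core → C:6 H:12
  (− 1 ring H displaced by substituents)
  + CH2CH2CH3 → C:3 H:7
Element totals:
  C: 9
  H: 18
Molecular formula: C9H18.
Molar mass = 126.243 g/mol.
Mass from C: 9 × 12.011 = 108.099 g/mol.
%C = 108.099 / 126.243 × 100 = 85.63%.

85.63%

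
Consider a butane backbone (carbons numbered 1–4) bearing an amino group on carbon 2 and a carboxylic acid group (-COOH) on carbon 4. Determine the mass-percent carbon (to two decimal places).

51.26%

Atom tally by fragment:
  CH3 → C:1 H:3
  CH(NH2) → C:1 H:3 N:1
  CH2 → C:1 H:2
  CH2COOH → C:2 H:3 O:2
Element totals:
  C: 5
  H: 11
  N: 1
  O: 2
Molecular formula: C5H11NO2.
Molar mass = 117.148 g/mol.
Mass from C: 5 × 12.011 = 60.055 g/mol.
%C = 60.055 / 117.148 × 100 = 51.26%.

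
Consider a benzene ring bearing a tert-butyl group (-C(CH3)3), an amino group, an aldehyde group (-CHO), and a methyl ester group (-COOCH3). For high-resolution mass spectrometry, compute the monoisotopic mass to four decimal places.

235.1208

Atom tally by fragment:
  benzene ring core → C:6 H:6
  (− 4 ring H displaced by substituents)
  + C(CH3)3 → C:4 H:9
  + NH2 → N:1 H:2
  + CHO → C:1 H:1 O:1
  + COOCH3 → C:2 H:3 O:2
Element totals:
  C: 13
  H: 17
  N: 1
  O: 3
Molecular formula: C13H17NO3.
  M = 13(12.0) + 17(1.007825) + 14.003074 + 3(15.994915)
    = 156.000000 + 17.133025 + 14.003074 + 47.984745 = 235.120844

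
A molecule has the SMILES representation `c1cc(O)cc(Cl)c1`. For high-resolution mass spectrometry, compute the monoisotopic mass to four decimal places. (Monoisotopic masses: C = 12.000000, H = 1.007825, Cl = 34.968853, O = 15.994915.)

Atom tally by fragment:
  benzene ring core → C:6 H:6
  (− 2 ring H displaced by substituents)
  + OH → O:1 H:1
  + Cl → Cl:1
Element totals:
  C: 6
  H: 5
  Cl: 1
  O: 1
Molecular formula: C6H5ClO.
  M = 6(12.0) + 5(1.007825) + 34.968853 + 15.994915
    = 72.000000 + 5.039125 + 34.968853 + 15.994915 = 128.002893

128.0029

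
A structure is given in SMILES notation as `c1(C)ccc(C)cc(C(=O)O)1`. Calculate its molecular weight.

Atom tally by fragment:
  benzene ring core → C:6 H:6
  (− 3 ring H displaced by substituents)
  + CH3 → C:1 H:3
  + CH3 → C:1 H:3
  + COOH → C:1 H:1 O:2
Element totals:
  C: 9
  H: 10
  O: 2
Molecular formula: C9H10O2.
  M = 9(12.011) + 10(1.008) + 2(15.999)
    = 108.099 + 10.080 + 31.998 = 150.177

150.18 g/mol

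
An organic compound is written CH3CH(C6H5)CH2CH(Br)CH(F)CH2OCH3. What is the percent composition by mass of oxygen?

5.53%

Element totals:
  C: 13
  H: 18
  Br: 1
  F: 1
  O: 1
Molecular formula: C13H18BrFO.
Molar mass = 289.188 g/mol.
Mass from O: 1 × 15.999 = 15.999 g/mol.
%O = 15.999 / 289.188 × 100 = 5.53%.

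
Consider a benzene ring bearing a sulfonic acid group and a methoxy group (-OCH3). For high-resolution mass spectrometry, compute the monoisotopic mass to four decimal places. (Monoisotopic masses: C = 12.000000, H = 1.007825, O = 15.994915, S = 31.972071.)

Atom tally by fragment:
  benzene ring core → C:6 H:6
  (− 2 ring H displaced by substituents)
  + SO3H → S:1 O:3 H:1
  + OCH3 → C:1 H:3 O:1
Element totals:
  C: 7
  H: 8
  O: 4
  S: 1
Molecular formula: C7H8O4S.
  M = 7(12.0) + 8(1.007825) + 4(15.994915) + 31.972071
    = 84.000000 + 8.062600 + 63.979660 + 31.972071 = 188.014331

188.0143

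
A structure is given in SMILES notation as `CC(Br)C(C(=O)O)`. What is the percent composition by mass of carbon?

Atom tally by fragment:
  CH3 → C:1 H:3
  CH(Br) → C:1 H:1 Br:1
  CH2COOH → C:2 H:3 O:2
Element totals:
  C: 4
  H: 7
  Br: 1
  O: 2
Molecular formula: C4H7BrO2.
Molar mass = 167.002 g/mol.
Mass from C: 4 × 12.011 = 48.044 g/mol.
%C = 48.044 / 167.002 × 100 = 28.77%.

28.77%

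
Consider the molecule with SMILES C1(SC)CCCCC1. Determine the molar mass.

130.25 g/mol

Atom tally by fragment:
  cyclohexane ring core → C:6 H:12
  (− 1 ring H displaced by substituents)
  + SCH3 → C:1 H:3 S:1
Element totals:
  C: 7
  H: 14
  S: 1
Molecular formula: C7H14S.
  M = 7(12.011) + 14(1.008) + 32.06
    = 84.077 + 14.112 + 32.060 = 130.249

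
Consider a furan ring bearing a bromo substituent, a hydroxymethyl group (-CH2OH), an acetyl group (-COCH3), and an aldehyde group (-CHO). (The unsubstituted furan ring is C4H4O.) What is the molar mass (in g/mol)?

Atom tally by fragment:
  furan ring core → C:4 H:4 O:1
  (− 4 ring H displaced by substituents)
  + Br → Br:1
  + CH2OH → C:1 H:3 O:1
  + COCH3 → C:2 H:3 O:1
  + CHO → C:1 H:1 O:1
Element totals:
  C: 8
  H: 7
  Br: 1
  O: 4
Molecular formula: C8H7BrO4.
  M = 8(12.011) + 7(1.008) + 79.904 + 4(15.999)
    = 96.088 + 7.056 + 79.904 + 63.996 = 247.044

247.04 g/mol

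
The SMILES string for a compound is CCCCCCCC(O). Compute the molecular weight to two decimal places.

Atom tally by fragment:
  CH3 → C:1 H:3
  CH2 → C:1 H:2
  CH2 → C:1 H:2
  CH2 → C:1 H:2
  CH2 → C:1 H:2
  CH2 → C:1 H:2
  CH2 → C:1 H:2
  CH2OH → C:1 H:3 O:1
Element totals:
  C: 8
  H: 18
  O: 1
Molecular formula: C8H18O.
  M = 8(12.011) + 18(1.008) + 15.999
    = 96.088 + 18.144 + 15.999 = 130.231

130.23 g/mol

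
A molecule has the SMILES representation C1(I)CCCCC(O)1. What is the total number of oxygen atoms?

Atom tally by fragment:
  cyclohexane ring core → C:6 H:12
  (− 2 ring H displaced by substituents)
  + I → I:1
  + OH → O:1 H:1
Element totals:
  C: 6
  H: 11
  I: 1
  O: 1

1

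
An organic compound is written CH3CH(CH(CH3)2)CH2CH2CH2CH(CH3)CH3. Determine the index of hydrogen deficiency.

0

Element totals:
  C: 11
  H: 24
Molecular formula: C11H24.
DoU = (2C + 2 + N − H − X) / 2 = (2·11 + 2 + 0 − 24 − 0) / 2 = 0.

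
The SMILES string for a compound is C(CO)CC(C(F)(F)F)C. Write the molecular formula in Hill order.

C6H11F3O

Atom tally by fragment:
  HOCH2CH2 → C:2 H:5 O:1
  CH2 → C:1 H:2
  CH(CF3) → C:2 H:1 F:3
  CH3 → C:1 H:3
Element totals:
  C: 6
  H: 11
  F: 3
  O: 1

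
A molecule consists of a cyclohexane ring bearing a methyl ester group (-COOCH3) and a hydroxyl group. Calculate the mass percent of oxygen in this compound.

30.34%

Atom tally by fragment:
  cyclohexane ring core → C:6 H:12
  (− 2 ring H displaced by substituents)
  + COOCH3 → C:2 H:3 O:2
  + OH → O:1 H:1
Element totals:
  C: 8
  H: 14
  O: 3
Molecular formula: C8H14O3.
Molar mass = 158.197 g/mol.
Mass from O: 3 × 15.999 = 47.997 g/mol.
%O = 47.997 / 158.197 × 100 = 30.34%.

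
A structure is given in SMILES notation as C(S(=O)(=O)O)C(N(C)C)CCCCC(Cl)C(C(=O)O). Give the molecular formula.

Atom tally by fragment:
  HO3SCH2 → C:1 H:3 S:1 O:3
  CH(N(CH3)2) → C:3 H:7 N:1
  CH2 → C:1 H:2
  CH2 → C:1 H:2
  CH2 → C:1 H:2
  CH2 → C:1 H:2
  CH(Cl) → C:1 H:1 Cl:1
  CH2COOH → C:2 H:3 O:2
Element totals:
  C: 11
  H: 22
  Cl: 1
  N: 1
  O: 5
  S: 1

C11H22ClNO5S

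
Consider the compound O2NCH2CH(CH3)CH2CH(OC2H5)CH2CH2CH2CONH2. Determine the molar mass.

246.31 g/mol

Atom tally by fragment:
  O2NCH2 → C:1 H:2 N:1 O:2
  CH(CH3) → C:2 H:4
  CH2 → C:1 H:2
  CH(OC2H5) → C:3 H:6 O:1
  CH2 → C:1 H:2
  CH2 → C:1 H:2
  CH2CONH2 → C:2 H:4 O:1 N:1
Element totals:
  C: 11
  H: 22
  N: 2
  O: 4
Molecular formula: C11H22N2O4.
  M = 11(12.011) + 22(1.008) + 2(14.007) + 4(15.999)
    = 132.121 + 22.176 + 28.014 + 63.996 = 246.307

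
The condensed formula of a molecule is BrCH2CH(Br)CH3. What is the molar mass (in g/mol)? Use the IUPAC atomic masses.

Atom tally by fragment:
  BrCH2 → C:1 H:2 Br:1
  CH(Br) → C:1 H:1 Br:1
  CH3 → C:1 H:3
Element totals:
  C: 3
  H: 6
  Br: 2
Molecular formula: C3H6Br2.
  M = 3(12.011) + 6(1.008) + 2(79.904)
    = 36.033 + 6.048 + 159.808 = 201.889

201.89 g/mol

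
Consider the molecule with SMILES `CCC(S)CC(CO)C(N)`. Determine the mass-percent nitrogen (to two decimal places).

Atom tally by fragment:
  CH3 → C:1 H:3
  CH2 → C:1 H:2
  CH(SH) → C:1 H:2 S:1
  CH2 → C:1 H:2
  CH(CH2OH) → C:2 H:4 O:1
  CH2NH2 → C:1 H:4 N:1
Element totals:
  C: 7
  H: 17
  N: 1
  O: 1
  S: 1
Molecular formula: C7H17NOS.
Molar mass = 163.279 g/mol.
Mass from N: 1 × 14.007 = 14.007 g/mol.
%N = 14.007 / 163.279 × 100 = 8.58%.

8.58%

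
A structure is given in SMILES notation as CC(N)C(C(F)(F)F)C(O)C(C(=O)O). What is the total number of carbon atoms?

Atom tally by fragment:
  CH3 → C:1 H:3
  CH(NH2) → C:1 H:3 N:1
  CH(CF3) → C:2 H:1 F:3
  CH(OH) → C:1 H:2 O:1
  CH2COOH → C:2 H:3 O:2
Element totals:
  C: 7
  H: 12
  F: 3
  N: 1
  O: 3

7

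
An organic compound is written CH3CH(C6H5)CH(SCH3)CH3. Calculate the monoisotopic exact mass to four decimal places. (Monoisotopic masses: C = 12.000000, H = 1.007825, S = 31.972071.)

180.0973

Element totals:
  C: 11
  H: 16
  S: 1
Molecular formula: C11H16S.
  M = 11(12.0) + 16(1.007825) + 31.972071
    = 132.000000 + 16.125200 + 31.972071 = 180.097271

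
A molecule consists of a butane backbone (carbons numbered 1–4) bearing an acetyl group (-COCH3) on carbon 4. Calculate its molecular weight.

Atom tally by fragment:
  CH3 → C:1 H:3
  CH2 → C:1 H:2
  CH2 → C:1 H:2
  CH2COCH3 → C:3 H:5 O:1
Element totals:
  C: 6
  H: 12
  O: 1
Molecular formula: C6H12O.
  M = 6(12.011) + 12(1.008) + 15.999
    = 72.066 + 12.096 + 15.999 = 100.161

100.16 g/mol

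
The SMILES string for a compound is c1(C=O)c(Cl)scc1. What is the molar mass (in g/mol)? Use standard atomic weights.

Atom tally by fragment:
  thiophene ring core → C:4 H:4 S:1
  (− 2 ring H displaced by substituents)
  + CHO → C:1 H:1 O:1
  + Cl → Cl:1
Element totals:
  C: 5
  H: 3
  Cl: 1
  O: 1
  S: 1
Molecular formula: C5H3ClOS.
  M = 5(12.011) + 3(1.008) + 35.45 + 15.999 + 32.06
    = 60.055 + 3.024 + 35.450 + 15.999 + 32.060 = 146.588

146.59 g/mol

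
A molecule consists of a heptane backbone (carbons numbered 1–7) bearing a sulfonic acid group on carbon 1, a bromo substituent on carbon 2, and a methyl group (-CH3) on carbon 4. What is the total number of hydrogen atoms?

17

Atom tally by fragment:
  HO3SCH2 → C:1 H:3 S:1 O:3
  CH(Br) → C:1 H:1 Br:1
  CH2 → C:1 H:2
  CH(CH3) → C:2 H:4
  CH2 → C:1 H:2
  CH2 → C:1 H:2
  CH3 → C:1 H:3
Element totals:
  C: 8
  H: 17
  Br: 1
  O: 3
  S: 1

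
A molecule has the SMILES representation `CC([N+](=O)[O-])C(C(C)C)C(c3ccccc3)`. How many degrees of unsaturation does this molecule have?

Atom tally by fragment:
  CH3 → C:1 H:3
  CH(NO2) → C:1 H:1 N:1 O:2
  CH(CH(CH3)2) → C:4 H:8
  CH2C6H5 → C:7 H:7
Element totals:
  C: 13
  H: 19
  N: 1
  O: 2
Molecular formula: C13H19NO2.
DoU = (2C + 2 + N − H − X) / 2 = (2·13 + 2 + 1 − 19 − 0) / 2 = 5.

5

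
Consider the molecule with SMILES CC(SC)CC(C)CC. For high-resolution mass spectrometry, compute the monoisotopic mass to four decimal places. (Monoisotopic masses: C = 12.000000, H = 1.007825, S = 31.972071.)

Atom tally by fragment:
  CH3 → C:1 H:3
  CH(SCH3) → C:2 H:4 S:1
  CH2 → C:1 H:2
  CH(CH3) → C:2 H:4
  CH2 → C:1 H:2
  CH3 → C:1 H:3
Element totals:
  C: 8
  H: 18
  S: 1
Molecular formula: C8H18S.
  M = 8(12.0) + 18(1.007825) + 31.972071
    = 96.000000 + 18.140850 + 31.972071 = 146.112921

146.1129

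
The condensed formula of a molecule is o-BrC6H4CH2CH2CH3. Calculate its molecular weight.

199.09 g/mol

Element totals:
  C: 9
  H: 11
  Br: 1
Molecular formula: C9H11Br.
  M = 9(12.011) + 11(1.008) + 79.904
    = 108.099 + 11.088 + 79.904 = 199.091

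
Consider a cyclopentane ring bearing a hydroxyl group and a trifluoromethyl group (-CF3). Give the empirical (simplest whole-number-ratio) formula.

C6H9F3O

Atom tally by fragment:
  cyclopentane ring core → C:5 H:10
  (− 2 ring H displaced by substituents)
  + OH → O:1 H:1
  + CF3 → C:1 F:3
Element totals:
  C: 6
  H: 9
  F: 3
  O: 1
Molecular formula: C6H9F3O.
gcd of subscripts (6, 3, 9, 1) = 1, so the empirical formula equals the molecular formula.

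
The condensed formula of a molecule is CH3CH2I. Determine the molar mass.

155.97 g/mol

Atom tally by fragment:
  CH3 → C:1 H:3
  CH2I → C:1 H:2 I:1
Element totals:
  C: 2
  H: 5
  I: 1
Molecular formula: C2H5I.
  M = 2(12.011) + 5(1.008) + 126.904
    = 24.022 + 5.040 + 126.904 = 155.966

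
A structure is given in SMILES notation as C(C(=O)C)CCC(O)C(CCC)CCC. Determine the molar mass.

Atom tally by fragment:
  CH3COCH2 → C:3 H:5 O:1
  CH2 → C:1 H:2
  CH2 → C:1 H:2
  CH(OH) → C:1 H:2 O:1
  CH(CH2CH2CH3) → C:4 H:8
  CH2 → C:1 H:2
  CH2 → C:1 H:2
  CH3 → C:1 H:3
Element totals:
  C: 13
  H: 26
  O: 2
Molecular formula: C13H26O2.
  M = 13(12.011) + 26(1.008) + 2(15.999)
    = 156.143 + 26.208 + 31.998 = 214.349

214.35 g/mol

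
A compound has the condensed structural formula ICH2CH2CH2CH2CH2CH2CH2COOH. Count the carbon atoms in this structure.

8

Atom tally by fragment:
  ICH2 → C:1 H:2 I:1
  CH2 → C:1 H:2
  CH2 → C:1 H:2
  CH2 → C:1 H:2
  CH2 → C:1 H:2
  CH2 → C:1 H:2
  CH2COOH → C:2 H:3 O:2
Element totals:
  C: 8
  H: 15
  I: 1
  O: 2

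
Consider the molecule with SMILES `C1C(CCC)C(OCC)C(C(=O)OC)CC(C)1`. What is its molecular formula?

C14H26O3

Atom tally by fragment:
  cyclohexane ring core → C:6 H:12
  (− 4 ring H displaced by substituents)
  + CH2CH2CH3 → C:3 H:7
  + OC2H5 → C:2 H:5 O:1
  + COOCH3 → C:2 H:3 O:2
  + CH3 → C:1 H:3
Element totals:
  C: 14
  H: 26
  O: 3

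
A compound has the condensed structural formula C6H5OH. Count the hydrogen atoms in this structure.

Atom tally by fragment:
  benzene ring core → C:6 H:6
  (− 1 ring H displaced by substituents)
  + OH → O:1 H:1
Element totals:
  C: 6
  H: 6
  O: 1

6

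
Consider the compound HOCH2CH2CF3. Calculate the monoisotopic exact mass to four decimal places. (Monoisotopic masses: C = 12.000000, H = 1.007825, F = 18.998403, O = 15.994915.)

114.0292

Atom tally by fragment:
  HOCH2 → C:1 H:3 O:1
  CH2CF3 → C:2 H:2 F:3
Element totals:
  C: 3
  H: 5
  F: 3
  O: 1
Molecular formula: C3H5F3O.
  M = 3(12.0) + 5(1.007825) + 3(18.998403) + 15.994915
    = 36.000000 + 5.039125 + 56.995209 + 15.994915 = 114.029249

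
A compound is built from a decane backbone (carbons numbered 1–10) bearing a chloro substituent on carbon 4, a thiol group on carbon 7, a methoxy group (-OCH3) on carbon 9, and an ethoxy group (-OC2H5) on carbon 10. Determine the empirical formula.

C13H27ClO2S

Atom tally by fragment:
  CH3 → C:1 H:3
  CH2 → C:1 H:2
  CH2 → C:1 H:2
  CH(Cl) → C:1 H:1 Cl:1
  CH2 → C:1 H:2
  CH2 → C:1 H:2
  CH(SH) → C:1 H:2 S:1
  CH2 → C:1 H:2
  CH(OCH3) → C:2 H:4 O:1
  CH2OC2H5 → C:3 H:7 O:1
Element totals:
  C: 13
  H: 27
  Cl: 1
  O: 2
  S: 1
Molecular formula: C13H27ClO2S.
gcd of subscripts (13, 1, 27, 2, 1) = 1, so the empirical formula equals the molecular formula.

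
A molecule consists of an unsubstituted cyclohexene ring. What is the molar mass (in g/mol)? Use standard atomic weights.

Atom tally by fragment:
  cyclohexene ring core → C:6 H:10
Element totals:
  C: 6
  H: 10
Molecular formula: C6H10.
  M = 6(12.011) + 10(1.008)
    = 72.066 + 10.080 = 82.146

82.15 g/mol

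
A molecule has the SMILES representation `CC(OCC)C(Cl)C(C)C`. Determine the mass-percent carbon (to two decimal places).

58.35%

Atom tally by fragment:
  CH3 → C:1 H:3
  CH(OC2H5) → C:3 H:6 O:1
  CH(Cl) → C:1 H:1 Cl:1
  CH(CH3) → C:2 H:4
  CH3 → C:1 H:3
Element totals:
  C: 8
  H: 17
  Cl: 1
  O: 1
Molecular formula: C8H17ClO.
Molar mass = 164.673 g/mol.
Mass from C: 8 × 12.011 = 96.088 g/mol.
%C = 96.088 / 164.673 × 100 = 58.35%.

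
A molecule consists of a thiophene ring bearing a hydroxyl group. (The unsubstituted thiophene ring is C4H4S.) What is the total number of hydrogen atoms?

4

Atom tally by fragment:
  thiophene ring core → C:4 H:4 S:1
  (− 1 ring H displaced by substituents)
  + OH → O:1 H:1
Element totals:
  C: 4
  H: 4
  O: 1
  S: 1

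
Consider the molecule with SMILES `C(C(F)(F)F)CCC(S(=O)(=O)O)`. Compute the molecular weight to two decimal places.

Atom tally by fragment:
  F3CCH2 → C:2 H:2 F:3
  CH2 → C:1 H:2
  CH2 → C:1 H:2
  CH2SO3H → C:1 H:3 S:1 O:3
Element totals:
  C: 5
  H: 9
  F: 3
  O: 3
  S: 1
Molecular formula: C5H9F3O3S.
  M = 5(12.011) + 9(1.008) + 3(18.998) + 3(15.999) + 32.06
    = 60.055 + 9.072 + 56.994 + 47.997 + 32.060 = 206.178

206.18 g/mol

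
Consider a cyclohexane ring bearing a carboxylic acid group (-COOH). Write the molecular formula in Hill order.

Atom tally by fragment:
  cyclohexane ring core → C:6 H:12
  (− 1 ring H displaced by substituents)
  + COOH → C:1 H:1 O:2
Element totals:
  C: 7
  H: 12
  O: 2

C7H12O2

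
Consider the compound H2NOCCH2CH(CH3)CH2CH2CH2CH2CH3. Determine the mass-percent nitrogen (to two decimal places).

8.91%

Atom tally by fragment:
  H2NOCCH2 → C:2 H:4 O:1 N:1
  CH(CH3) → C:2 H:4
  CH2 → C:1 H:2
  CH2 → C:1 H:2
  CH2 → C:1 H:2
  CH2 → C:1 H:2
  CH3 → C:1 H:3
Element totals:
  C: 9
  H: 19
  N: 1
  O: 1
Molecular formula: C9H19NO.
Molar mass = 157.257 g/mol.
Mass from N: 1 × 14.007 = 14.007 g/mol.
%N = 14.007 / 157.257 × 100 = 8.91%.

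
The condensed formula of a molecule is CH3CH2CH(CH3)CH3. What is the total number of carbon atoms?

Atom tally by fragment:
  CH3 → C:1 H:3
  CH2 → C:1 H:2
  CH(CH3) → C:2 H:4
  CH3 → C:1 H:3
Element totals:
  C: 5
  H: 12

5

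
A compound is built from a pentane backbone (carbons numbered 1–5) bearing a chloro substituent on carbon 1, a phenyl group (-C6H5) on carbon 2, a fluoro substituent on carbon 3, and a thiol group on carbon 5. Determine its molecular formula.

Atom tally by fragment:
  ClCH2 → C:1 H:2 Cl:1
  CH(C6H5) → C:7 H:6
  CH(F) → C:1 H:1 F:1
  CH2 → C:1 H:2
  CH2SH → C:1 H:3 S:1
Element totals:
  C: 11
  H: 14
  Cl: 1
  F: 1
  S: 1

C11H14ClFS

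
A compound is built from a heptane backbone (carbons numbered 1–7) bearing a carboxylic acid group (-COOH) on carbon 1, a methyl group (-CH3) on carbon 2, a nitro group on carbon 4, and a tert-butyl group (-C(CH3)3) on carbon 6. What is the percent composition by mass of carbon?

60.21%

Atom tally by fragment:
  HOOCCH2 → C:2 H:3 O:2
  CH(CH3) → C:2 H:4
  CH2 → C:1 H:2
  CH(NO2) → C:1 H:1 N:1 O:2
  CH2 → C:1 H:2
  CH(C(CH3)3) → C:5 H:10
  CH3 → C:1 H:3
Element totals:
  C: 13
  H: 25
  N: 1
  O: 4
Molecular formula: C13H25NO4.
Molar mass = 259.346 g/mol.
Mass from C: 13 × 12.011 = 156.143 g/mol.
%C = 156.143 / 259.346 × 100 = 60.21%.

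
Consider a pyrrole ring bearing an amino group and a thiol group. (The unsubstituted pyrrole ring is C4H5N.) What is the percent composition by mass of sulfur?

28.08%

Atom tally by fragment:
  pyrrole ring core → C:4 H:5 N:1
  (− 2 ring H displaced by substituents)
  + NH2 → N:1 H:2
  + SH → S:1 H:1
Element totals:
  C: 4
  H: 6
  N: 2
  S: 1
Molecular formula: C4H6N2S.
Molar mass = 114.166 g/mol.
Mass from S: 1 × 32.06 = 32.060 g/mol.
%S = 32.060 / 114.166 × 100 = 28.08%.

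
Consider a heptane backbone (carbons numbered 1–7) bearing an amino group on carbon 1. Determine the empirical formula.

C7H17N

Atom tally by fragment:
  H2NCH2 → C:1 H:4 N:1
  CH2 → C:1 H:2
  CH2 → C:1 H:2
  CH2 → C:1 H:2
  CH2 → C:1 H:2
  CH2 → C:1 H:2
  CH3 → C:1 H:3
Element totals:
  C: 7
  H: 17
  N: 1
Molecular formula: C7H17N.
gcd of subscripts (7, 17, 1) = 1, so the empirical formula equals the molecular formula.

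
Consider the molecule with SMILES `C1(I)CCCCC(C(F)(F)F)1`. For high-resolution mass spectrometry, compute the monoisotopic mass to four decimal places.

277.9779

Atom tally by fragment:
  cyclohexane ring core → C:6 H:12
  (− 2 ring H displaced by substituents)
  + I → I:1
  + CF3 → C:1 F:3
Element totals:
  C: 7
  H: 10
  F: 3
  I: 1
Molecular formula: C7H10F3I.
  M = 7(12.0) + 10(1.007825) + 3(18.998403) + 126.904472
    = 84.000000 + 10.078250 + 56.995209 + 126.904472 = 277.977931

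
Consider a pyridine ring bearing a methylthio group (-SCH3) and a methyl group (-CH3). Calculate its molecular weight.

139.22 g/mol

Atom tally by fragment:
  pyridine ring core → C:5 H:5 N:1
  (− 2 ring H displaced by substituents)
  + SCH3 → C:1 H:3 S:1
  + CH3 → C:1 H:3
Element totals:
  C: 7
  H: 9
  N: 1
  S: 1
Molecular formula: C7H9NS.
  M = 7(12.011) + 9(1.008) + 14.007 + 32.06
    = 84.077 + 9.072 + 14.007 + 32.060 = 139.216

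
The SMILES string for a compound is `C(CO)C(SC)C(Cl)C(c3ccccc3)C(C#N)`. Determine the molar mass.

283.81 g/mol

Atom tally by fragment:
  HOCH2CH2 → C:2 H:5 O:1
  CH(SCH3) → C:2 H:4 S:1
  CH(Cl) → C:1 H:1 Cl:1
  CH(C6H5) → C:7 H:6
  CH2CN → C:2 H:2 N:1
Element totals:
  C: 14
  H: 18
  Cl: 1
  N: 1
  O: 1
  S: 1
Molecular formula: C14H18ClNOS.
  M = 14(12.011) + 18(1.008) + 35.45 + 14.007 + 15.999 + 32.06
    = 168.154 + 18.144 + 35.450 + 14.007 + 15.999 + 32.060 = 283.814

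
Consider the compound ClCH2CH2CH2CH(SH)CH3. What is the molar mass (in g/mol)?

138.65 g/mol

Atom tally by fragment:
  ClCH2 → C:1 H:2 Cl:1
  CH2 → C:1 H:2
  CH2 → C:1 H:2
  CH(SH) → C:1 H:2 S:1
  CH3 → C:1 H:3
Element totals:
  C: 5
  H: 11
  Cl: 1
  S: 1
Molecular formula: C5H11ClS.
  M = 5(12.011) + 11(1.008) + 35.45 + 32.06
    = 60.055 + 11.088 + 35.450 + 32.060 = 138.653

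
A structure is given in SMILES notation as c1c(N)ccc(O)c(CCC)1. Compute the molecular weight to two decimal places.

151.21 g/mol

Atom tally by fragment:
  benzene ring core → C:6 H:6
  (− 3 ring H displaced by substituents)
  + NH2 → N:1 H:2
  + OH → O:1 H:1
  + CH2CH2CH3 → C:3 H:7
Element totals:
  C: 9
  H: 13
  N: 1
  O: 1
Molecular formula: C9H13NO.
  M = 9(12.011) + 13(1.008) + 14.007 + 15.999
    = 108.099 + 13.104 + 14.007 + 15.999 = 151.209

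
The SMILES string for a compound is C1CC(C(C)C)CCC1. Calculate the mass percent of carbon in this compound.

85.63%

Atom tally by fragment:
  cyclohexane ring core → C:6 H:12
  (− 1 ring H displaced by substituents)
  + CH(CH3)2 → C:3 H:7
Element totals:
  C: 9
  H: 18
Molecular formula: C9H18.
Molar mass = 126.243 g/mol.
Mass from C: 9 × 12.011 = 108.099 g/mol.
%C = 108.099 / 126.243 × 100 = 85.63%.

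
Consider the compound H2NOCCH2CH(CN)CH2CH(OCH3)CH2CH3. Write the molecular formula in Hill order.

Element totals:
  C: 9
  H: 16
  N: 2
  O: 2

C9H16N2O2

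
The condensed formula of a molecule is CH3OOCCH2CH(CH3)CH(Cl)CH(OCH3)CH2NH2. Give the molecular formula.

C9H18ClNO3

Atom tally by fragment:
  CH3OOCCH2 → C:3 H:5 O:2
  CH(CH3) → C:2 H:4
  CH(Cl) → C:1 H:1 Cl:1
  CH(OCH3) → C:2 H:4 O:1
  CH2NH2 → C:1 H:4 N:1
Element totals:
  C: 9
  H: 18
  Cl: 1
  N: 1
  O: 3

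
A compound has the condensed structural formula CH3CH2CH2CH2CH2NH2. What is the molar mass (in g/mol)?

87.17 g/mol

Element totals:
  C: 5
  H: 13
  N: 1
Molecular formula: C5H13N.
  M = 5(12.011) + 13(1.008) + 14.007
    = 60.055 + 13.104 + 14.007 = 87.166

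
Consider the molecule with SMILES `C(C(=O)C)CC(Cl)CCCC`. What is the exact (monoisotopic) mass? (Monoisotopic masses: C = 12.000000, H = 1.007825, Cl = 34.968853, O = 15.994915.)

176.0968

Atom tally by fragment:
  CH3COCH2 → C:3 H:5 O:1
  CH2 → C:1 H:2
  CH(Cl) → C:1 H:1 Cl:1
  CH2 → C:1 H:2
  CH2 → C:1 H:2
  CH2 → C:1 H:2
  CH3 → C:1 H:3
Element totals:
  C: 9
  H: 17
  Cl: 1
  O: 1
Molecular formula: C9H17ClO.
  M = 9(12.0) + 17(1.007825) + 34.968853 + 15.994915
    = 108.000000 + 17.133025 + 34.968853 + 15.994915 = 176.096793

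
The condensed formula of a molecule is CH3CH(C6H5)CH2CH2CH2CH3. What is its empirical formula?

C2H3

Atom tally by fragment:
  CH3 → C:1 H:3
  CH(C6H5) → C:7 H:6
  CH2 → C:1 H:2
  CH2 → C:1 H:2
  CH2 → C:1 H:2
  CH3 → C:1 H:3
Element totals:
  C: 12
  H: 18
Molecular formula: C12H18.
gcd of subscripts = 6; dividing each by 6:
  C: 12/6 = 2
  H: 18/6 = 3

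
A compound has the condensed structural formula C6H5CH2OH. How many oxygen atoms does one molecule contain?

Element totals:
  C: 7
  H: 8
  O: 1

1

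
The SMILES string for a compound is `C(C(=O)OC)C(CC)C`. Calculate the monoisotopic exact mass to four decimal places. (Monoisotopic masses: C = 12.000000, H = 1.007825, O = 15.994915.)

130.0994

Atom tally by fragment:
  CH3OOCCH2 → C:3 H:5 O:2
  CH(C2H5) → C:3 H:6
  CH3 → C:1 H:3
Element totals:
  C: 7
  H: 14
  O: 2
Molecular formula: C7H14O2.
  M = 7(12.0) + 14(1.007825) + 2(15.994915)
    = 84.000000 + 14.109550 + 31.989830 = 130.099380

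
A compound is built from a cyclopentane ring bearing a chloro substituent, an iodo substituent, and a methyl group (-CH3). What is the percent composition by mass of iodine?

51.90%

Atom tally by fragment:
  cyclopentane ring core → C:5 H:10
  (− 3 ring H displaced by substituents)
  + Cl → Cl:1
  + I → I:1
  + CH3 → C:1 H:3
Element totals:
  C: 6
  H: 10
  Cl: 1
  I: 1
Molecular formula: C6H10ClI.
Molar mass = 244.500 g/mol.
Mass from I: 1 × 126.904 = 126.904 g/mol.
%I = 126.904 / 244.500 × 100 = 51.90%.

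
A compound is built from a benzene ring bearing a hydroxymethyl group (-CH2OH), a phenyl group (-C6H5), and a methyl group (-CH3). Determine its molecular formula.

C14H14O

Atom tally by fragment:
  benzene ring core → C:6 H:6
  (− 3 ring H displaced by substituents)
  + CH2OH → C:1 H:3 O:1
  + C6H5 → C:6 H:5
  + CH3 → C:1 H:3
Element totals:
  C: 14
  H: 14
  O: 1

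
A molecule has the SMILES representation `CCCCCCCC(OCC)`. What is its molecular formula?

C10H22O

Atom tally by fragment:
  CH3 → C:1 H:3
  CH2 → C:1 H:2
  CH2 → C:1 H:2
  CH2 → C:1 H:2
  CH2 → C:1 H:2
  CH2 → C:1 H:2
  CH2 → C:1 H:2
  CH2OC2H5 → C:3 H:7 O:1
Element totals:
  C: 10
  H: 22
  O: 1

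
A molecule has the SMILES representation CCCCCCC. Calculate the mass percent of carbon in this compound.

83.90%

Atom tally by fragment:
  CH3 → C:1 H:3
  CH2 → C:1 H:2
  CH2 → C:1 H:2
  CH2 → C:1 H:2
  CH2 → C:1 H:2
  CH2 → C:1 H:2
  CH3 → C:1 H:3
Element totals:
  C: 7
  H: 16
Molecular formula: C7H16.
Molar mass = 100.205 g/mol.
Mass from C: 7 × 12.011 = 84.077 g/mol.
%C = 84.077 / 100.205 × 100 = 83.90%.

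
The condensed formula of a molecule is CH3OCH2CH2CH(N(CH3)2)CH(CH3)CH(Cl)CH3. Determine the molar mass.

207.74 g/mol

Atom tally by fragment:
  CH3OCH2 → C:2 H:5 O:1
  CH2 → C:1 H:2
  CH(N(CH3)2) → C:3 H:7 N:1
  CH(CH3) → C:2 H:4
  CH(Cl) → C:1 H:1 Cl:1
  CH3 → C:1 H:3
Element totals:
  C: 10
  H: 22
  Cl: 1
  N: 1
  O: 1
Molecular formula: C10H22ClNO.
  M = 10(12.011) + 22(1.008) + 35.45 + 14.007 + 15.999
    = 120.110 + 22.176 + 35.450 + 14.007 + 15.999 = 207.742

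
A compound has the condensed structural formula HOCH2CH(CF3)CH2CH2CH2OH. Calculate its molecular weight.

172.15 g/mol

Element totals:
  C: 6
  H: 11
  F: 3
  O: 2
Molecular formula: C6H11F3O2.
  M = 6(12.011) + 11(1.008) + 3(18.998) + 2(15.999)
    = 72.066 + 11.088 + 56.994 + 31.998 = 172.146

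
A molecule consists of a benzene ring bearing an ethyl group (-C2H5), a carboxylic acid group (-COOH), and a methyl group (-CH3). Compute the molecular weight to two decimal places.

164.20 g/mol

Atom tally by fragment:
  benzene ring core → C:6 H:6
  (− 3 ring H displaced by substituents)
  + C2H5 → C:2 H:5
  + COOH → C:1 H:1 O:2
  + CH3 → C:1 H:3
Element totals:
  C: 10
  H: 12
  O: 2
Molecular formula: C10H12O2.
  M = 10(12.011) + 12(1.008) + 2(15.999)
    = 120.110 + 12.096 + 31.998 = 164.204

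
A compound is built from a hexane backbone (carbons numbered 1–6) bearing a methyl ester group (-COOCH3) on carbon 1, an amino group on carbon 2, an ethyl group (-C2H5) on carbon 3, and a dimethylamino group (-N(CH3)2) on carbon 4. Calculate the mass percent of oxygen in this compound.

Atom tally by fragment:
  CH3OOCCH2 → C:3 H:5 O:2
  CH(NH2) → C:1 H:3 N:1
  CH(C2H5) → C:3 H:6
  CH(N(CH3)2) → C:3 H:7 N:1
  CH2 → C:1 H:2
  CH3 → C:1 H:3
Element totals:
  C: 12
  H: 26
  N: 2
  O: 2
Molecular formula: C12H26N2O2.
Molar mass = 230.352 g/mol.
Mass from O: 2 × 15.999 = 31.998 g/mol.
%O = 31.998 / 230.352 × 100 = 13.89%.

13.89%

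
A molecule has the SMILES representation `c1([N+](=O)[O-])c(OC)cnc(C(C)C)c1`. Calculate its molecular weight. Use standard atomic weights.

196.21 g/mol

Atom tally by fragment:
  pyridine ring core → C:5 H:5 N:1
  (− 3 ring H displaced by substituents)
  + NO2 → N:1 O:2
  + OCH3 → C:1 H:3 O:1
  + CH(CH3)2 → C:3 H:7
Element totals:
  C: 9
  H: 12
  N: 2
  O: 3
Molecular formula: C9H12N2O3.
  M = 9(12.011) + 12(1.008) + 2(14.007) + 3(15.999)
    = 108.099 + 12.096 + 28.014 + 47.997 = 196.206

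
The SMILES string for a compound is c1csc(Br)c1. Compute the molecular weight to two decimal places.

163.03 g/mol

Atom tally by fragment:
  thiophene ring core → C:4 H:4 S:1
  (− 1 ring H displaced by substituents)
  + Br → Br:1
Element totals:
  C: 4
  H: 3
  Br: 1
  S: 1
Molecular formula: C4H3BrS.
  M = 4(12.011) + 3(1.008) + 79.904 + 32.06
    = 48.044 + 3.024 + 79.904 + 32.060 = 163.032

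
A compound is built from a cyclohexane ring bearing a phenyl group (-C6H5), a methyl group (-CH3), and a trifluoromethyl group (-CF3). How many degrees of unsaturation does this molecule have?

5

Atom tally by fragment:
  cyclohexane ring core → C:6 H:12
  (− 3 ring H displaced by substituents)
  + C6H5 → C:6 H:5
  + CH3 → C:1 H:3
  + CF3 → C:1 F:3
Element totals:
  C: 14
  H: 17
  F: 3
Molecular formula: C14H17F3.
DoU = (2C + 2 + N − H − X) / 2 = (2·14 + 2 + 0 − 17 − 3) / 2 = 5.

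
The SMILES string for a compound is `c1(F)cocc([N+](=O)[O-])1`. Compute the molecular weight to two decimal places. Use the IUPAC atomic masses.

131.06 g/mol

Atom tally by fragment:
  furan ring core → C:4 H:4 O:1
  (− 2 ring H displaced by substituents)
  + F → F:1
  + NO2 → N:1 O:2
Element totals:
  C: 4
  H: 2
  F: 1
  N: 1
  O: 3
Molecular formula: C4H2FNO3.
  M = 4(12.011) + 2(1.008) + 18.998 + 14.007 + 3(15.999)
    = 48.044 + 2.016 + 18.998 + 14.007 + 47.997 = 131.062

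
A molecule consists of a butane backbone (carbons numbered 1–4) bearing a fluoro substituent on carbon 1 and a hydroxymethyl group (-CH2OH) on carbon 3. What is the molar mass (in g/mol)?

106.14 g/mol

Atom tally by fragment:
  FCH2 → C:1 H:2 F:1
  CH2 → C:1 H:2
  CH(CH2OH) → C:2 H:4 O:1
  CH3 → C:1 H:3
Element totals:
  C: 5
  H: 11
  F: 1
  O: 1
Molecular formula: C5H11FO.
  M = 5(12.011) + 11(1.008) + 18.998 + 15.999
    = 60.055 + 11.088 + 18.998 + 15.999 = 106.140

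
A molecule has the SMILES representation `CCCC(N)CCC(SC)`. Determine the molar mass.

Atom tally by fragment:
  CH3 → C:1 H:3
  CH2 → C:1 H:2
  CH2 → C:1 H:2
  CH(NH2) → C:1 H:3 N:1
  CH2 → C:1 H:2
  CH2 → C:1 H:2
  CH2SCH3 → C:2 H:5 S:1
Element totals:
  C: 8
  H: 19
  N: 1
  S: 1
Molecular formula: C8H19NS.
  M = 8(12.011) + 19(1.008) + 14.007 + 32.06
    = 96.088 + 19.152 + 14.007 + 32.060 = 161.307

161.31 g/mol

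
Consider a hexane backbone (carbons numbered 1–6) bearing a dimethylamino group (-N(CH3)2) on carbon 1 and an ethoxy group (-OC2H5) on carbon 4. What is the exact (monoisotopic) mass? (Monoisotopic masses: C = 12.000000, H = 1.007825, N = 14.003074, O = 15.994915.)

Atom tally by fragment:
  (CH3)2NCH2 → C:3 H:8 N:1
  CH2 → C:1 H:2
  CH2 → C:1 H:2
  CH(OC2H5) → C:3 H:6 O:1
  CH2 → C:1 H:2
  CH3 → C:1 H:3
Element totals:
  C: 10
  H: 23
  N: 1
  O: 1
Molecular formula: C10H23NO.
  M = 10(12.0) + 23(1.007825) + 14.003074 + 15.994915
    = 120.000000 + 23.179975 + 14.003074 + 15.994915 = 173.177964

173.1780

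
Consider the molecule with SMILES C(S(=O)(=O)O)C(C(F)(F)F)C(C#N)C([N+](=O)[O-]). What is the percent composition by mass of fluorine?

Atom tally by fragment:
  HO3SCH2 → C:1 H:3 S:1 O:3
  CH(CF3) → C:2 H:1 F:3
  CH(CN) → C:2 H:1 N:1
  CH2NO2 → C:1 H:2 N:1 O:2
Element totals:
  C: 6
  H: 7
  F: 3
  N: 2
  O: 5
  S: 1
Molecular formula: C6H7F3N2O5S.
Molar mass = 276.185 g/mol.
Mass from F: 3 × 18.998 = 56.994 g/mol.
%F = 56.994 / 276.185 × 100 = 20.64%.

20.64%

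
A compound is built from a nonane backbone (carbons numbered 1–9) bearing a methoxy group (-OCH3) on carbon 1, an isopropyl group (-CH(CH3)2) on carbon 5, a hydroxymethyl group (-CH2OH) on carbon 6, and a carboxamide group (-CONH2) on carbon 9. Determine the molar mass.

Atom tally by fragment:
  CH3OCH2 → C:2 H:5 O:1
  CH2 → C:1 H:2
  CH2 → C:1 H:2
  CH2 → C:1 H:2
  CH(CH(CH3)2) → C:4 H:8
  CH(CH2OH) → C:2 H:4 O:1
  CH2 → C:1 H:2
  CH2 → C:1 H:2
  CH2CONH2 → C:2 H:4 O:1 N:1
Element totals:
  C: 15
  H: 31
  N: 1
  O: 3
Molecular formula: C15H31NO3.
  M = 15(12.011) + 31(1.008) + 14.007 + 3(15.999)
    = 180.165 + 31.248 + 14.007 + 47.997 = 273.417

273.42 g/mol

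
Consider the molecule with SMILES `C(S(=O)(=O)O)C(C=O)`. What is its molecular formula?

C3H6O4S

Atom tally by fragment:
  HO3SCH2 → C:1 H:3 S:1 O:3
  CH2CHO → C:2 H:3 O:1
Element totals:
  C: 3
  H: 6
  O: 4
  S: 1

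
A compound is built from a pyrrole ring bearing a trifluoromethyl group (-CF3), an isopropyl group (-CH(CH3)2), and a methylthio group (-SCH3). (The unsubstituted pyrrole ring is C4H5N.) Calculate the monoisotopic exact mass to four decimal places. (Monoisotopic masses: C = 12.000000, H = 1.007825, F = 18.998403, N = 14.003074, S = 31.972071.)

223.0643

Atom tally by fragment:
  pyrrole ring core → C:4 H:5 N:1
  (− 3 ring H displaced by substituents)
  + CF3 → C:1 F:3
  + CH(CH3)2 → C:3 H:7
  + SCH3 → C:1 H:3 S:1
Element totals:
  C: 9
  H: 12
  F: 3
  N: 1
  S: 1
Molecular formula: C9H12F3NS.
  M = 9(12.0) + 12(1.007825) + 3(18.998403) + 14.003074 + 31.972071
    = 108.000000 + 12.093900 + 56.995209 + 14.003074 + 31.972071 = 223.064254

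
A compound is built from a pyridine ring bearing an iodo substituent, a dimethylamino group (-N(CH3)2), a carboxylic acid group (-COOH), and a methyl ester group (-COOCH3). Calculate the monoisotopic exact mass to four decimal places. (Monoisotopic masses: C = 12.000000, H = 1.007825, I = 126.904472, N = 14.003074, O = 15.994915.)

349.9764

Atom tally by fragment:
  pyridine ring core → C:5 H:5 N:1
  (− 4 ring H displaced by substituents)
  + I → I:1
  + N(CH3)2 → N:1 C:2 H:6
  + COOH → C:1 H:1 O:2
  + COOCH3 → C:2 H:3 O:2
Element totals:
  C: 10
  H: 11
  I: 1
  N: 2
  O: 4
Molecular formula: C10H11IN2O4.
  M = 10(12.0) + 11(1.007825) + 126.904472 + 2(14.003074) + 4(15.994915)
    = 120.000000 + 11.086075 + 126.904472 + 28.006148 + 63.979660 = 349.976355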